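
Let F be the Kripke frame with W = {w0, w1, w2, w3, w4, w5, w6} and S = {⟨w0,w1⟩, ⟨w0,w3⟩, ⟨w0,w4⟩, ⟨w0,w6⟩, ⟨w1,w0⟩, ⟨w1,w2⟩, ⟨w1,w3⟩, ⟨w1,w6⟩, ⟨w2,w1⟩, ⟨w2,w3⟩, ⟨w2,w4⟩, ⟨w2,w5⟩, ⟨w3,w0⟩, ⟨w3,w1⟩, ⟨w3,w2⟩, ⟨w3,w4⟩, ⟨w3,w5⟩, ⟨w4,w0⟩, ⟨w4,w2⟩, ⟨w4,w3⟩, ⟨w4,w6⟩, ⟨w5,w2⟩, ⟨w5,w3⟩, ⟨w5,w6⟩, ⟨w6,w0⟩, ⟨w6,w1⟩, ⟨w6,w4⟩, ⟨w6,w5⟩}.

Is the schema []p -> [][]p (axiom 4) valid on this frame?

The schema 4 characterises exactly the transitive frames.
Transitive: no — w0 S w1 and w1 S w2, but not w0 S w2.

No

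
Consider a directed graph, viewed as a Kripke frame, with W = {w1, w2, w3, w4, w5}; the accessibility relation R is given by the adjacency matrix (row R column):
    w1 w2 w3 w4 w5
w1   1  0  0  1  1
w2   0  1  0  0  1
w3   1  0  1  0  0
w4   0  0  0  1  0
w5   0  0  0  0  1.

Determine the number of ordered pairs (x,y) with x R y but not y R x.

4

Enumerating: (w1,w4), (w1,w5), (w2,w5), (w3,w1).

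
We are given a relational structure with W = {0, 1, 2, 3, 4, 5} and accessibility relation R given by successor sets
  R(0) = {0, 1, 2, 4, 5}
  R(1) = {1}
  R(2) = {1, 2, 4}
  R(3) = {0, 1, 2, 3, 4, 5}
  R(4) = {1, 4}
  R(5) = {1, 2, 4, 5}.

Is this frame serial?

Yes

Serial: yes — every world has a successor (e.g. 0 R 0).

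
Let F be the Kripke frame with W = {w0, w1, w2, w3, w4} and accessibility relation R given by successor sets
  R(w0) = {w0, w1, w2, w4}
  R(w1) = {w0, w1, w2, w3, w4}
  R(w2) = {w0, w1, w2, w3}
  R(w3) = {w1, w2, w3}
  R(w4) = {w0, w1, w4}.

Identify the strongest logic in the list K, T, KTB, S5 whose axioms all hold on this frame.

Reflexive (axiom T): yes — every world is R-related to itself.
Symmetric (axiom B): yes — every pair in R has its reverse in R.
Euclidean (axiom 5): no — w0 R w2 and w0 R w4, but not w2 R w4.
So F validates K, T, KTB; S5 would additionally require R to be Euclidean. The strongest is KTB.

KTB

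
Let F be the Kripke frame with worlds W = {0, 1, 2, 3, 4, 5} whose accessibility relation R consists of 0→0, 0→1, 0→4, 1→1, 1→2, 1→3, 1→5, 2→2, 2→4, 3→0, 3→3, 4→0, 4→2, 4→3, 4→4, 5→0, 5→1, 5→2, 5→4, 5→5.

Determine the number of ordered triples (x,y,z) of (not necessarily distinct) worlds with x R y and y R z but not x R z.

Enumerating: (0,1,2), (0,1,3), (0,1,5), (0,4,2), (0,4,3), (1,2,4), (1,3,0), (1,5,0), (1,5,4), (2,4,0), (2,4,3), (3,0,1), (3,0,4), (4,0,1), (5,1,3), (5,4,3).

16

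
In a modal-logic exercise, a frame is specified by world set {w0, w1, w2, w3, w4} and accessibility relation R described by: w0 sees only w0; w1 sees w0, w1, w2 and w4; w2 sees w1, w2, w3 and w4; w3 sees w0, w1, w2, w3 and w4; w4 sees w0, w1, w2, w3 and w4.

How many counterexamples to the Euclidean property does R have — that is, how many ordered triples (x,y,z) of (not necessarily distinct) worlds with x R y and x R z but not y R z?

17

Enumerating: (w1,w0,w1), (w1,w0,w2), (w1,w0,w4), (w1,w2,w0), (w2,w1,w3), (w3,w0,w1), (w3,w0,w2), (w3,w0,w3), (w3,w0,w4), (w3,w1,w3), (w3,w2,w0), (w4,w0,w1), (w4,w0,w2), (w4,w0,w3), (w4,w0,w4), (w4,w1,w3), (w4,w2,w0).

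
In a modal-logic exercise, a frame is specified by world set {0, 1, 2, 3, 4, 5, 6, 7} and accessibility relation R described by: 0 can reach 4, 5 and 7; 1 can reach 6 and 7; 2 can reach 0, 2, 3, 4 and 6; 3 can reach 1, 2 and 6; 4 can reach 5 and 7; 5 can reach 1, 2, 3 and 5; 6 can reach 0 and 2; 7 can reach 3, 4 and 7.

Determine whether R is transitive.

Transitive: no — 0 R 5 and 5 R 1, but not 0 R 1.

No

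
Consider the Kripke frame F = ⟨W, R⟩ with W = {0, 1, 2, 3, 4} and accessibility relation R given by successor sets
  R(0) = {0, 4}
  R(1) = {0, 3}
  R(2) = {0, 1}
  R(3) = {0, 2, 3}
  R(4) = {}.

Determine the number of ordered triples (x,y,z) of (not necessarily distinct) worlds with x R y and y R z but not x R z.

6

Enumerating: (1,0,4), (1,3,2), (2,0,4), (2,1,3), (3,0,4), (3,2,1).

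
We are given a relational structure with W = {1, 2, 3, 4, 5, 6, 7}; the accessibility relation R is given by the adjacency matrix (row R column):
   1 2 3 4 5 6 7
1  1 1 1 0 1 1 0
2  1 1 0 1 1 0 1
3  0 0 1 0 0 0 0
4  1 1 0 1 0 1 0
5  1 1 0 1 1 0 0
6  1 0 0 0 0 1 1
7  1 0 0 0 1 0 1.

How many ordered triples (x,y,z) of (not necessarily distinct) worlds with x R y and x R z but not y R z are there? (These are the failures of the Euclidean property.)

Enumerating: (1,2,3), (1,2,6), (1,3,1), (1,3,2), (1,3,5), (1,3,6), (1,5,3), (1,5,6), (1,6,2), (1,6,3), (1,6,5), (2,1,4), … and 16 more.
Total: 28.

28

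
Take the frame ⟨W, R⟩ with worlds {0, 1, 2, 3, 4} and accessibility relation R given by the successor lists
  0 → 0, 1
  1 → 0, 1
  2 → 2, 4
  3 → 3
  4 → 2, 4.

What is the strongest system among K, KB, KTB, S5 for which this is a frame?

Symmetric (axiom B): yes — every pair in R has its reverse in R.
Reflexive (axiom T): yes — every world is R-related to itself.
Euclidean (axiom 5): yes — any two successors of a common world are R-related.
So F validates K, KB, KTB, S5. The strongest is S5.

S5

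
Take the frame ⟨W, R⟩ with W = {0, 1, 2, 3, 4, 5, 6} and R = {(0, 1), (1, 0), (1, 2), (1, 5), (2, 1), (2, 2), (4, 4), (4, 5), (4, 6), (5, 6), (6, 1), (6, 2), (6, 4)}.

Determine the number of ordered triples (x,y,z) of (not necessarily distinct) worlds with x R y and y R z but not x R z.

17

Enumerating: (0,1,0), (0,1,2), (0,1,5), (1,0,1), (1,2,1), (1,5,6), (2,1,0), (2,1,5), (4,6,1), (4,6,2), (5,6,1), (5,6,2), (5,6,4), (6,1,0), (6,1,5), (6,4,5), (6,4,6).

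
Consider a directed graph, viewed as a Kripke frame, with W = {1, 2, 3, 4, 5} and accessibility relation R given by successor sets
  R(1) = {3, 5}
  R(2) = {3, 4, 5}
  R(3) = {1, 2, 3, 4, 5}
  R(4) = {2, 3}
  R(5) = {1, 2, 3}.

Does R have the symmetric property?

Yes

Symmetric: yes — every pair in R has its reverse in R.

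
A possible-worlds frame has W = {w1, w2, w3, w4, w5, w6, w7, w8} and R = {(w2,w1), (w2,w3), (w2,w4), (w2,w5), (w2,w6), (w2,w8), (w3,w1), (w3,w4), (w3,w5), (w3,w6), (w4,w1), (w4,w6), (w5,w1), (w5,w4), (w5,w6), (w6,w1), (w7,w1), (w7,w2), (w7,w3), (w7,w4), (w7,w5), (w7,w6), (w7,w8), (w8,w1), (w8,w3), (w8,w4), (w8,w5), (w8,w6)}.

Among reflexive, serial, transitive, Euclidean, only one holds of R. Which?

transitive

Reflexive: no — w1 is not related to itself.
Serial: no — w1 has no R-successor.
Transitive: yes — every two-step R-path is closed by a direct edge.
Euclidean: no — w2 R w1 and w2 R w3, but not w1 R w3.
Only transitive holds.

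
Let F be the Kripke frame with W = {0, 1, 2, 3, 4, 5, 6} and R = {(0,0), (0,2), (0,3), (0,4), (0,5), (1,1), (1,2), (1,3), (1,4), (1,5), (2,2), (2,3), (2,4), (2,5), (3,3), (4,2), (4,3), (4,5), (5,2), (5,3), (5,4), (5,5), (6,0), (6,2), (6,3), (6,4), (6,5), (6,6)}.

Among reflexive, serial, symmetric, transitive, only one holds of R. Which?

Reflexive: no — 4 is not related to itself.
Serial: yes — every world has a successor (e.g. 0 R 0).
Symmetric: no — 0 R 2 but not 2 R 0.
Transitive: no — 4 R 2 and 2 R 4, but not 4 R 4.
Only serial holds.

serial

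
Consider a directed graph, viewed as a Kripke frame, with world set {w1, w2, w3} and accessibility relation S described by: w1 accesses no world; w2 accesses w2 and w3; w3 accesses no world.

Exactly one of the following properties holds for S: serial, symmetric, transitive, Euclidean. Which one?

transitive

Serial: no — w1 has no S-successor.
Symmetric: no — w2 S w3 but not w3 S w2.
Transitive: yes — every two-step S-path is closed by a direct edge.
Euclidean: no — w2 S w3 and w2 S w2, but not w3 S w2.
Only transitive holds.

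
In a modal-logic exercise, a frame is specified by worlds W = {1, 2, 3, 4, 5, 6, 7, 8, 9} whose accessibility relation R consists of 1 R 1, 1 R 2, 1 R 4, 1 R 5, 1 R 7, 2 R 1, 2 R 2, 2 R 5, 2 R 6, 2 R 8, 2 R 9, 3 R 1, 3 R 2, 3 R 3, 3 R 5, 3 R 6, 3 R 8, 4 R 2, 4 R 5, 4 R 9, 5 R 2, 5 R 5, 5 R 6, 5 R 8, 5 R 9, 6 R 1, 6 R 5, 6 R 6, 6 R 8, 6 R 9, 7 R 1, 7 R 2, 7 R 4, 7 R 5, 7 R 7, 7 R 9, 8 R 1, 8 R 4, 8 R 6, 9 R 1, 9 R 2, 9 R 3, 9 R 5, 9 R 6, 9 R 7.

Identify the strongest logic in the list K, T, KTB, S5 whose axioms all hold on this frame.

Reflexive (axiom T): no — 4 is not related to itself.
Symmetric (axiom B): no — 1 R 4 but not 4 R 1.
Euclidean (axiom 5): no — 1 R 2 and 1 R 4, but not 2 R 4.
So F validates K; T would additionally require R to be reflexive. The strongest is K.

K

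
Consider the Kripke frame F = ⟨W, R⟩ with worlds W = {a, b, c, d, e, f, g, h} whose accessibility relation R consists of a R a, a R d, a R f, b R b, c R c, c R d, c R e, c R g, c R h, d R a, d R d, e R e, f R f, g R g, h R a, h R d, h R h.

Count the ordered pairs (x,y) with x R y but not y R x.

7

Enumerating: (a,f), (c,d), (c,e), (c,g), (c,h), (h,a), (h,d).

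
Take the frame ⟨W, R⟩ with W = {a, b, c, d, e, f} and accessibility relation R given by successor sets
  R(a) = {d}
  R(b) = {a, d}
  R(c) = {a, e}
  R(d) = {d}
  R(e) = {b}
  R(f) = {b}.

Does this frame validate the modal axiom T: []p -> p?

No

The schema T characterises exactly the reflexive frames.
Reflexive: no — a is not related to itself.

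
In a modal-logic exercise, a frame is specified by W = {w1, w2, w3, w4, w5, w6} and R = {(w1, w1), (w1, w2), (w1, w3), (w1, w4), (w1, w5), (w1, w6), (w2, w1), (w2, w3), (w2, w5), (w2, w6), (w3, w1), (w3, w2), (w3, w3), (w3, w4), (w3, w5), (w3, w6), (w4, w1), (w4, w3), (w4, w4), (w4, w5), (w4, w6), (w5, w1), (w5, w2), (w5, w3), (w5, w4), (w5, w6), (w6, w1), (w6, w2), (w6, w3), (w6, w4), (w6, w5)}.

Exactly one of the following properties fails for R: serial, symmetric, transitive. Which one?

Serial: yes — every world has a successor (e.g. w1 R w1).
Symmetric: yes — every pair in R has its reverse in R.
Transitive: no — w2 R w1 and w1 R w4, but not w2 R w4.
Only transitive fails.

transitive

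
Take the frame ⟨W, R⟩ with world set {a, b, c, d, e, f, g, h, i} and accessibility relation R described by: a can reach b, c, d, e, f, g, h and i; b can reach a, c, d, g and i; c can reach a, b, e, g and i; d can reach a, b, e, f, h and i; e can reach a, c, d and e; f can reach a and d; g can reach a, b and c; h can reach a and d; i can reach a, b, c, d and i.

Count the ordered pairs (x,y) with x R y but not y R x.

0

R is symmetric; there are no such tuples.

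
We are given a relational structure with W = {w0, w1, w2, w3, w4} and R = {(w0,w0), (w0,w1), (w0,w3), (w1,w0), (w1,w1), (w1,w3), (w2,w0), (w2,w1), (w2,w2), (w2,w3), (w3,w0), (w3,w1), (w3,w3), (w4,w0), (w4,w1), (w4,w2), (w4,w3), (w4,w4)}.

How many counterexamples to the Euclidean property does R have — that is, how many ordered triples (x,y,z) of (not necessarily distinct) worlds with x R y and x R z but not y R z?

10

Enumerating: (w2,w0,w2), (w2,w1,w2), (w2,w3,w2), (w4,w0,w2), (w4,w0,w4), (w4,w1,w2), (w4,w1,w4), (w4,w2,w4), (w4,w3,w2), (w4,w3,w4).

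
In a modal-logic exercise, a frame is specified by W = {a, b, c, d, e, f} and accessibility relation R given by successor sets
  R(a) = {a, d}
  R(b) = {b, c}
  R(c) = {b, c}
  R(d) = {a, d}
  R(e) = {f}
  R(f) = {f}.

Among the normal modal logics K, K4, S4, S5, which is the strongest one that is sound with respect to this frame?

Transitive (axiom 4): yes — every two-step R-path is closed by a direct edge.
Reflexive (axiom T): no — e is not related to itself.
Euclidean (axiom 5): yes — any two successors of a common world are R-related.
So F validates K, K4; S4 would additionally require R to be reflexive. The strongest is K4.

K4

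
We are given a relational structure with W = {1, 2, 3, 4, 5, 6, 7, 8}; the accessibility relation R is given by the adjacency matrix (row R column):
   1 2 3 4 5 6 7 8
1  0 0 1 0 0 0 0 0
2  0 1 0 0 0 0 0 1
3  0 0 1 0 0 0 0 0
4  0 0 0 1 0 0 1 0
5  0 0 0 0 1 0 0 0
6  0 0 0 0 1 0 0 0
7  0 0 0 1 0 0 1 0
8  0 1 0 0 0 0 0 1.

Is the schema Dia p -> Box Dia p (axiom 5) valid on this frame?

The schema 5 characterises exactly the Euclidean frames.
Euclidean: yes — any two successors of a common world are R-related.

Yes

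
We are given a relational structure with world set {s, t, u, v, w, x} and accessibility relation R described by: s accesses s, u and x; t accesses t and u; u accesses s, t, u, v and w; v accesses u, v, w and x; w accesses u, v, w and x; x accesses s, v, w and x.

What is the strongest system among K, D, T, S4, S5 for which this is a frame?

Serial (axiom D): yes — every world has a successor (e.g. s R s).
Reflexive (axiom T): yes — every world is R-related to itself.
Transitive (axiom 4): no — s R u and u R t, but not s R t.
Euclidean (axiom 5): no — s R u and s R x, but not u R x.
So F validates K, D, T; S4 would additionally require R to be transitive. The strongest is T.

T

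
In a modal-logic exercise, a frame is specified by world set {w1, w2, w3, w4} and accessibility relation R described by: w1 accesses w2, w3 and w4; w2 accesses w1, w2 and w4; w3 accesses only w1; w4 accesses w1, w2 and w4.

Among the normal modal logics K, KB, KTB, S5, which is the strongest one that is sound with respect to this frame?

KB

Symmetric (axiom B): yes — every pair in R has its reverse in R.
Reflexive (axiom T): no — w1 is not related to itself.
Euclidean (axiom 5): no — w1 R w2 and w1 R w3, but not w2 R w3.
So F validates K, KB; KTB would additionally require R to be reflexive. The strongest is KB.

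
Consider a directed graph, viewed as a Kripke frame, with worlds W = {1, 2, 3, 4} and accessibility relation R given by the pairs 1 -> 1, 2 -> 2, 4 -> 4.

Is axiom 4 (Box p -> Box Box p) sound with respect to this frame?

Yes

By correspondence theory, 4 is valid on a frame iff R is transitive.
Transitive: yes — every two-step R-path is closed by a direct edge.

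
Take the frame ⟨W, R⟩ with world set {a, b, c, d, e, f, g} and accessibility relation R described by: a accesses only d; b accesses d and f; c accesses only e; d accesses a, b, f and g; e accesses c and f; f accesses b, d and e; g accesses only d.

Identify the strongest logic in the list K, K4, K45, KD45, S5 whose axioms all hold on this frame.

K

Transitive (axiom 4): no — a R d and d R b, but not a R b.
Euclidean (axiom 5): no — d R a and d R b, but not a R b.
Serial (axiom D): yes — every world has a successor (e.g. a R d).
Reflexive (axiom T): no — a is not related to itself.
So F validates K; K4 would additionally require R to be transitive. The strongest is K.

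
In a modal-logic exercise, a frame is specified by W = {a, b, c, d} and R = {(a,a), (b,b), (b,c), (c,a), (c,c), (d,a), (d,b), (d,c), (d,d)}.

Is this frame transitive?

No

Transitive: no — b R c and c R a, but not b R a.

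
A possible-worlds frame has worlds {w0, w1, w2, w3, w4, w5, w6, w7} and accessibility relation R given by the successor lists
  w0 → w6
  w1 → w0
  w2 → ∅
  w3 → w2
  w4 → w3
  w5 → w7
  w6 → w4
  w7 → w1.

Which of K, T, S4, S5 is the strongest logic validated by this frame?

Reflexive (axiom T): no — w0 is not related to itself.
Transitive (axiom 4): no — w0 R w6 and w6 R w4, but not w0 R w4.
Euclidean (axiom 5): no — w0 R w6 and w0 R w6, but not w6 R w6.
So F validates K; T would additionally require R to be reflexive. The strongest is K.

K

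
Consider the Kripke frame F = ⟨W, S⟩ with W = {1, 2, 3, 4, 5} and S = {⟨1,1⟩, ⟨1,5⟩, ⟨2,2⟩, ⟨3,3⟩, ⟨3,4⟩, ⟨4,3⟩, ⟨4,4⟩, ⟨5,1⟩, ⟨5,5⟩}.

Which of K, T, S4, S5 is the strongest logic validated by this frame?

Reflexive (axiom T): yes — every world is S-related to itself.
Transitive (axiom 4): yes — every two-step S-path is closed by a direct edge.
Euclidean (axiom 5): yes — any two successors of a common world are S-related.
So F validates K, T, S4, S5. The strongest is S5.

S5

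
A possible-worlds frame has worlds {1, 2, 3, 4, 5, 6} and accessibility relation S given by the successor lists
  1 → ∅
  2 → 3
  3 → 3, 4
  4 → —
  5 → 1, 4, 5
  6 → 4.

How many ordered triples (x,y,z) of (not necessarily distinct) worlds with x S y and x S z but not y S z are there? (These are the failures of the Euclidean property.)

Enumerating: (3,4,3), (3,4,4), (5,1,1), (5,1,4), (5,1,5), (5,4,1), (5,4,4), (5,4,5), (6,4,4).

9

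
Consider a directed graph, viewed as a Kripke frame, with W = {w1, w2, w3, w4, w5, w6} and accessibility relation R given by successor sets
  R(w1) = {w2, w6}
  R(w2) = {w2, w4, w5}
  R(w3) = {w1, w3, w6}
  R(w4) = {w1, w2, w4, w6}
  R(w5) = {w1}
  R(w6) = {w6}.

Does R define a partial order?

No

Reflexive: no — w1 is not related to itself.
Transitive: no — w1 R w2 and w2 R w4, but not w1 R w4.
Antisymmetric: no — w2 R w4 and w4 R w2 with w2 ≠ w4.
So R is not a partial order.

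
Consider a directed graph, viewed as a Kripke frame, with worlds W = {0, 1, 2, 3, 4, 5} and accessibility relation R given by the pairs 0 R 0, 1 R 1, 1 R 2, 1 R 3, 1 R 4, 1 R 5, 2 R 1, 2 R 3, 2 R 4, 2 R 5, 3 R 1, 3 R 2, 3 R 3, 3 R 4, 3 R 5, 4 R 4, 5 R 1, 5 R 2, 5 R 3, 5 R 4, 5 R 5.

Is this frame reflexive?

No

Reflexive: no — 2 is not related to itself.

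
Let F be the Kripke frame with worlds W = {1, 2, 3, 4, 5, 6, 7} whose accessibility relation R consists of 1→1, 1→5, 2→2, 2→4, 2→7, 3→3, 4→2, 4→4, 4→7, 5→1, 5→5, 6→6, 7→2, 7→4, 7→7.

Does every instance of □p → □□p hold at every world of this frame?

Axiom 4 corresponds to the accessibility relation being transitive.
Transitive: yes — every two-step R-path is closed by a direct edge.

Yes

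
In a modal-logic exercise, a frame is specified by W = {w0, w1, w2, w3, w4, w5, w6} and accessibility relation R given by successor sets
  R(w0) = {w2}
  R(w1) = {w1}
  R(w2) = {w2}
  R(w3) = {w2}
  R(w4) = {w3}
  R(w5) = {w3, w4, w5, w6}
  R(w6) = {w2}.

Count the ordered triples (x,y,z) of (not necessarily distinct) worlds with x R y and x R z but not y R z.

Enumerating: (w4,w3,w3), (w5,w3,w3), (w5,w3,w4), (w5,w3,w5), (w5,w3,w6), (w5,w4,w4), (w5,w4,w5), (w5,w4,w6), (w5,w6,w3), (w5,w6,w4), (w5,w6,w5), (w5,w6,w6).

12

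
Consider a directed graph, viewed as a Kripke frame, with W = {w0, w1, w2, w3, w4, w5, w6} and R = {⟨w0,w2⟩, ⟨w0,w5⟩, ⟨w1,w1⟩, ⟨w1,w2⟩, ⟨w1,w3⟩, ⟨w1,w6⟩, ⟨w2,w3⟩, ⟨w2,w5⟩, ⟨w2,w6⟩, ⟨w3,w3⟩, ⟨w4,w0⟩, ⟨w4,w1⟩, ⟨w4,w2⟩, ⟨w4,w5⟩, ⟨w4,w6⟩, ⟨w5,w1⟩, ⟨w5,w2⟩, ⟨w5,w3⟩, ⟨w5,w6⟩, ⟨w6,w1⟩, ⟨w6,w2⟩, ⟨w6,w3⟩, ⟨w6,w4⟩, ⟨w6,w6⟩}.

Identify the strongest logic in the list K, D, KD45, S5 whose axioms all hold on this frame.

D

Serial (axiom D): yes — every world has a successor (e.g. w0 R w2).
Euclidean (axiom 5): no — w1 R w3 and w1 R w2, but not w3 R w2.
Transitive (axiom 4): no — w0 R w2 and w2 R w3, but not w0 R w3.
Reflexive (axiom T): no — w0 is not related to itself.
So F validates K, D; KD45 would additionally require R to be Euclidean and transitive. The strongest is D.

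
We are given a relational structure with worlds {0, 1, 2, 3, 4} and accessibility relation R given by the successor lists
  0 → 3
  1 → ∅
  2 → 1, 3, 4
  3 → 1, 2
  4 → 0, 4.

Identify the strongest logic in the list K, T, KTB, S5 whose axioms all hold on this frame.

K

Reflexive (axiom T): no — 0 is not related to itself.
Symmetric (axiom B): no — 0 R 3 but not 3 R 0.
Euclidean (axiom 5): no — 2 R 1 and 2 R 3, but not 1 R 3.
So F validates K; T would additionally require R to be reflexive. The strongest is K.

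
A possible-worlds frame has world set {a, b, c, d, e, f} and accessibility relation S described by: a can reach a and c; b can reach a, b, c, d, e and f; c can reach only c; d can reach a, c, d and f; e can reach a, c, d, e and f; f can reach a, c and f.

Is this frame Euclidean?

Euclidean: no — b S a and b S d, but not a S d.

No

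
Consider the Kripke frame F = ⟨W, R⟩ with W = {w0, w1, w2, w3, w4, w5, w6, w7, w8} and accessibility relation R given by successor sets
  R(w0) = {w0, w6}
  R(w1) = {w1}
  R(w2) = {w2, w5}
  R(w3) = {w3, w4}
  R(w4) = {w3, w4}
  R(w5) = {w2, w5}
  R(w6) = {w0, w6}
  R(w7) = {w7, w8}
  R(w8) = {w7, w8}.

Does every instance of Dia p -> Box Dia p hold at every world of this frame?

Yes

The schema 5 characterises exactly the Euclidean frames.
Euclidean: yes — any two successors of a common world are R-related.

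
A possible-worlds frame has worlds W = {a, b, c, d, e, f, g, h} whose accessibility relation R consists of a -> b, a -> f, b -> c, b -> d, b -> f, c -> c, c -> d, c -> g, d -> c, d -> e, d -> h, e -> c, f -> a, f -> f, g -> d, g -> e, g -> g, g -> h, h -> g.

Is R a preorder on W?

Reflexive: no — a is not related to itself.
Transitive: no — a R b and b R c, but not a R c.
So R is not a preorder.

No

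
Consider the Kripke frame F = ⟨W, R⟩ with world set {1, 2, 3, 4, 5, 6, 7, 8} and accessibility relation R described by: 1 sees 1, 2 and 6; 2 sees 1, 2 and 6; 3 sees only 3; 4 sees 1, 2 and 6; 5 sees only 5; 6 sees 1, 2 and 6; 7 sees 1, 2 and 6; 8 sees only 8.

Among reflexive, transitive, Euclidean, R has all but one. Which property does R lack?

reflexive

Reflexive: no — 4 is not related to itself.
Transitive: yes — every two-step R-path is closed by a direct edge.
Euclidean: yes — any two successors of a common world are R-related.
Only reflexive fails.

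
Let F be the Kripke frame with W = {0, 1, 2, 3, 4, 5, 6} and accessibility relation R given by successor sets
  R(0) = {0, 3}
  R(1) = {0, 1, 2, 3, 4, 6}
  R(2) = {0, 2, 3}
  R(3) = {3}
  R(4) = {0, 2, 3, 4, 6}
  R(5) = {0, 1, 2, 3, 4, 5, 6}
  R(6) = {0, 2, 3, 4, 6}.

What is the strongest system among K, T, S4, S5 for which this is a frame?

S4

Reflexive (axiom T): yes — every world is R-related to itself.
Transitive (axiom 4): yes — every two-step R-path is closed by a direct edge.
Euclidean (axiom 5): no — 1 R 0 and 1 R 2, but not 0 R 2.
So F validates K, T, S4; S5 would additionally require R to be Euclidean. The strongest is S4.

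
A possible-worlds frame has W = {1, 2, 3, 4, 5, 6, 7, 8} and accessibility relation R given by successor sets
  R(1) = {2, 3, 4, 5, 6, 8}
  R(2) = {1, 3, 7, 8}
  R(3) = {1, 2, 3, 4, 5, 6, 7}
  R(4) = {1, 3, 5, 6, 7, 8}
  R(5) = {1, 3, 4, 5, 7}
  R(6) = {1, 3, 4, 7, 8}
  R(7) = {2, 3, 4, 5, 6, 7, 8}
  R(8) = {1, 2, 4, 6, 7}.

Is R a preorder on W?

No

Reflexive: no — 1 is not related to itself.
Transitive: no — 1 R 2 and 2 R 7, but not 1 R 7.
So R is not a preorder.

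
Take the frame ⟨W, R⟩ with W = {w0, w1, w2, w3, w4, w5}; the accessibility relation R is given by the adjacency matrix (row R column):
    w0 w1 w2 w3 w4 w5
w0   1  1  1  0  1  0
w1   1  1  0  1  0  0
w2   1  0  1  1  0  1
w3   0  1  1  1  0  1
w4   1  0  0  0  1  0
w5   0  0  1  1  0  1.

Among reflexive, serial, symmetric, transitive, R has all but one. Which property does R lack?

Reflexive: yes — every world is R-related to itself.
Serial: yes — every world has a successor (e.g. w0 R w0).
Symmetric: yes — every pair in R has its reverse in R.
Transitive: no — w0 R w1 and w1 R w3, but not w0 R w3.
Only transitive fails.

transitive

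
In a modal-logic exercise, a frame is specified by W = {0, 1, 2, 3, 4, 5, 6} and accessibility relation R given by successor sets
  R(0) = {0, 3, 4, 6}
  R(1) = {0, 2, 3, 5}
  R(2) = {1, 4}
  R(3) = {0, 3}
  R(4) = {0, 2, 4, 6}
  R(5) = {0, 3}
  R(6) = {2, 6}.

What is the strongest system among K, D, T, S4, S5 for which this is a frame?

Serial (axiom D): yes — every world has a successor (e.g. 0 R 0).
Reflexive (axiom T): no — 1 is not related to itself.
Transitive (axiom 4): no — 0 R 4 and 4 R 2, but not 0 R 2.
Euclidean (axiom 5): no — 0 R 3 and 0 R 4, but not 3 R 4.
So F validates K, D; T would additionally require R to be reflexive. The strongest is D.

D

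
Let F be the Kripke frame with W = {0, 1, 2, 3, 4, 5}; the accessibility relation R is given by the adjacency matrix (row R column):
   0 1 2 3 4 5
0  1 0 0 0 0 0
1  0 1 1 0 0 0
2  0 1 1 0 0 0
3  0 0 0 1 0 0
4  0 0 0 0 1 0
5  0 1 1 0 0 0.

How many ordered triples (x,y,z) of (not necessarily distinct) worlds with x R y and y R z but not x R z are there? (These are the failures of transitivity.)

0

R is transitive; there are no such tuples.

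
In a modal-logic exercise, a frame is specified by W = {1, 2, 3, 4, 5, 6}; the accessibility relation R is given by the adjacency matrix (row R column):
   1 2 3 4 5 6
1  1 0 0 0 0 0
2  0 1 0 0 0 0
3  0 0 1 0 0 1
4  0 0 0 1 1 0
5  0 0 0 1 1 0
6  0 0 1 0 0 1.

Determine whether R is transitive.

Transitive: yes — every two-step R-path is closed by a direct edge.

Yes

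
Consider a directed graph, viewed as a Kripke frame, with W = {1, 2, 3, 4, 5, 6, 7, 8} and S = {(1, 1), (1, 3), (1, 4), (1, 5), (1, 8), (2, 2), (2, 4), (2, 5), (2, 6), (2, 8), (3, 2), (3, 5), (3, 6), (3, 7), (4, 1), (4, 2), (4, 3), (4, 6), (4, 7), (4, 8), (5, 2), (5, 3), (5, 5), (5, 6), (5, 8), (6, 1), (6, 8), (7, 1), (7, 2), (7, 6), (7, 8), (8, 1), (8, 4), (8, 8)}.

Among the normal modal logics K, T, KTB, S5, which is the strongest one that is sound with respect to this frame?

K

Reflexive (axiom T): no — 3 is not related to itself.
Symmetric (axiom B): no — 1 S 3 but not 3 S 1.
Euclidean (axiom 5): no — 1 S 3 and 1 S 4, but not 3 S 4.
So F validates K; T would additionally require S to be reflexive. The strongest is K.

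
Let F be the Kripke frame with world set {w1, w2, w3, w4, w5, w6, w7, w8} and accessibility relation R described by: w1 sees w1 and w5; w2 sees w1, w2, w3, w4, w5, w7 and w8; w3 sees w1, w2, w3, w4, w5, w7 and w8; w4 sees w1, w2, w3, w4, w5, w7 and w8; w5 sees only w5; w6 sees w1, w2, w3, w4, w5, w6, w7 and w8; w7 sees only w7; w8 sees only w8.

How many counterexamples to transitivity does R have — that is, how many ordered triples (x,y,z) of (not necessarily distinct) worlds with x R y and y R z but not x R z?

0

R is transitive; there are no such tuples.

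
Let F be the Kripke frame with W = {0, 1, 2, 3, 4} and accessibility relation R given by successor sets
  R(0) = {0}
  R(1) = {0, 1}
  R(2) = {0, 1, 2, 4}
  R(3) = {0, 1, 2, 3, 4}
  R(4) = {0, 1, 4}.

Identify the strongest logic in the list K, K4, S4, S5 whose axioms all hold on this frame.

S4

Transitive (axiom 4): yes — every two-step R-path is closed by a direct edge.
Reflexive (axiom T): yes — every world is R-related to itself.
Euclidean (axiom 5): no — 2 R 0 and 2 R 1, but not 0 R 1.
So F validates K, K4, S4; S5 would additionally require R to be Euclidean. The strongest is S4.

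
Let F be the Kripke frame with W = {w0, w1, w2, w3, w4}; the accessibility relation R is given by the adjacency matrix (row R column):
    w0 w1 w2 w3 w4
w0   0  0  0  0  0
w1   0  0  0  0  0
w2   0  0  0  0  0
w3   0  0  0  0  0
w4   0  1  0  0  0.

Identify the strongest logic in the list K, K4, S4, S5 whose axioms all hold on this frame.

Transitive (axiom 4): yes — every two-step R-path is closed by a direct edge.
Reflexive (axiom T): no — w0 is not related to itself.
Euclidean (axiom 5): no — w4 R w1 and w4 R w1, but not w1 R w1.
So F validates K, K4; S4 would additionally require R to be reflexive. The strongest is K4.

K4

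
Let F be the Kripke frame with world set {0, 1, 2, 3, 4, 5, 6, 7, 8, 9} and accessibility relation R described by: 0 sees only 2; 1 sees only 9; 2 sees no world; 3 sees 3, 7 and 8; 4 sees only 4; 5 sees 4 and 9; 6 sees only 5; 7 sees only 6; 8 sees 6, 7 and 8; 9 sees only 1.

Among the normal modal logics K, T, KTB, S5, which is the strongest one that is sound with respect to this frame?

Reflexive (axiom T): no — 0 is not related to itself.
Symmetric (axiom B): no — 0 R 2 but not 2 R 0.
Euclidean (axiom 5): no — 3 R 7 and 3 R 8, but not 7 R 8.
So F validates K; T would additionally require R to be reflexive. The strongest is K.

K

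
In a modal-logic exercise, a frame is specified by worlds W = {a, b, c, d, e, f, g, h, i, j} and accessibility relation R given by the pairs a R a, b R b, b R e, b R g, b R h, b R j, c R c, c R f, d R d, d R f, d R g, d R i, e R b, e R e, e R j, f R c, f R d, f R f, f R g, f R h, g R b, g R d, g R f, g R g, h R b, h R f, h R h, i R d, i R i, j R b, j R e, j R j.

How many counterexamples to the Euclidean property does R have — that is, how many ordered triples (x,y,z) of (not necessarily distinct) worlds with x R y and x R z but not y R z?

Enumerating: (b,e,g), (b,e,h), (b,g,e), (b,g,h), (b,g,j), (b,h,e), (b,h,g), (b,h,j), (b,j,g), (b,j,h), (d,f,i), (d,g,i), … and 18 more.
Total: 30.

30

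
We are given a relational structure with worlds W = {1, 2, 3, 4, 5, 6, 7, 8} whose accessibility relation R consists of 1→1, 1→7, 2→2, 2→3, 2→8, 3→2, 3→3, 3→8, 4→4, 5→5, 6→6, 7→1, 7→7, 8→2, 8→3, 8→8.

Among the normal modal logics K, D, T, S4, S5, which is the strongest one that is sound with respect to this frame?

Serial (axiom D): yes — every world has a successor (e.g. 1 R 1).
Reflexive (axiom T): yes — every world is R-related to itself.
Transitive (axiom 4): yes — every two-step R-path is closed by a direct edge.
Euclidean (axiom 5): yes — any two successors of a common world are R-related.
So F validates K, D, T, S4, S5. The strongest is S5.

S5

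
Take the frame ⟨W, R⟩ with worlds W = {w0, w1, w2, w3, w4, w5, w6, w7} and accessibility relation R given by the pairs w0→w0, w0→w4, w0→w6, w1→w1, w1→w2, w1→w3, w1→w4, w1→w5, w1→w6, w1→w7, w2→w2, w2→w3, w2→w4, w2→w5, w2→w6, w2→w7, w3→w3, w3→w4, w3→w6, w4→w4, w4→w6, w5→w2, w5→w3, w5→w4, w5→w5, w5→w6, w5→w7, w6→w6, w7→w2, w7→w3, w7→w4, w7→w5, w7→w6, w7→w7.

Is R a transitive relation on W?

Yes

Transitive: yes — every two-step R-path is closed by a direct edge.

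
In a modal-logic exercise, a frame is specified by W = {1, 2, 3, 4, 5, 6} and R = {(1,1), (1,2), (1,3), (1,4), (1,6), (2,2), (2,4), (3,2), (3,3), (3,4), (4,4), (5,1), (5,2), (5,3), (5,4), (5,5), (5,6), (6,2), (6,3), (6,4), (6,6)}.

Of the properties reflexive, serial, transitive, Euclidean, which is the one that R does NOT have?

Reflexive: yes — every world is R-related to itself.
Serial: yes — every world has a successor (e.g. 1 R 1).
Transitive: yes — every two-step R-path is closed by a direct edge.
Euclidean: no — 1 R 2 and 1 R 3, but not 2 R 3.
Only Euclidean fails.

Euclidean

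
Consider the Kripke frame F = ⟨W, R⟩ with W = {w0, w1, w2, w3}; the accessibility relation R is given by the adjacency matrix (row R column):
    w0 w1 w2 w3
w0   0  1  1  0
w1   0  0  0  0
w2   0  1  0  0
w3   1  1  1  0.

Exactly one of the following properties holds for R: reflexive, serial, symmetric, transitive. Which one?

Reflexive: no — w0 is not related to itself.
Serial: no — w1 has no R-successor.
Symmetric: no — w0 R w1 but not w1 R w0.
Transitive: yes — every two-step R-path is closed by a direct edge.
Only transitive holds.

transitive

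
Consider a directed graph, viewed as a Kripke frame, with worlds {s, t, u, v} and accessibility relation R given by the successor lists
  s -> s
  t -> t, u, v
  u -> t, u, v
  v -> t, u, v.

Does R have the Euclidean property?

Yes

Euclidean: yes — any two successors of a common world are R-related.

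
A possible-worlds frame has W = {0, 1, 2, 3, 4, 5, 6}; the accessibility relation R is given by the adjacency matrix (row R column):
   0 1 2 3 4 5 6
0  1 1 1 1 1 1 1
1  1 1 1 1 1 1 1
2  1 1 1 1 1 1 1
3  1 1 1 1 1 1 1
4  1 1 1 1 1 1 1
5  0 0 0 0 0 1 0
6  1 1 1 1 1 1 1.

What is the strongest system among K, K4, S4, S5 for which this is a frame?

S4

Transitive (axiom 4): yes — every two-step R-path is closed by a direct edge.
Reflexive (axiom T): yes — every world is R-related to itself.
Euclidean (axiom 5): no — 0 R 5 and 0 R 1, but not 5 R 1.
So F validates K, K4, S4; S5 would additionally require R to be Euclidean. The strongest is S4.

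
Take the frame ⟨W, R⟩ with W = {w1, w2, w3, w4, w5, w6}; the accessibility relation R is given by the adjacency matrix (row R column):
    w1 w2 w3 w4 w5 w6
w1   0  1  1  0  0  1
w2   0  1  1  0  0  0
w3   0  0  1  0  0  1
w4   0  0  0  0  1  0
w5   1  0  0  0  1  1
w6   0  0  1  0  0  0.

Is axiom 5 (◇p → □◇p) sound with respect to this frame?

No

Axiom 5 corresponds to the accessibility relation being Euclidean.
Euclidean: no — w1 R w2 and w1 R w6, but not w2 R w6.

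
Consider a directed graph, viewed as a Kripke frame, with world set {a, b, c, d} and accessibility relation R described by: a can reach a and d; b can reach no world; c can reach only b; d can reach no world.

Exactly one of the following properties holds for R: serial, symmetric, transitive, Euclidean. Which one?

transitive

Serial: no — b has no R-successor.
Symmetric: no — a R d but not d R a.
Transitive: yes — every two-step R-path is closed by a direct edge.
Euclidean: no — a R d and a R a, but not d R a.
Only transitive holds.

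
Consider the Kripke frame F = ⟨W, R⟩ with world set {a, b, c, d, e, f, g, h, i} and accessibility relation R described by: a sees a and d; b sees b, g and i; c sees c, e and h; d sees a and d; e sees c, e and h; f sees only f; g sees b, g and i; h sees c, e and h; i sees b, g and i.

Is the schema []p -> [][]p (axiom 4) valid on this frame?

The schema 4 characterises exactly the transitive frames.
Transitive: yes — every two-step R-path is closed by a direct edge.

Yes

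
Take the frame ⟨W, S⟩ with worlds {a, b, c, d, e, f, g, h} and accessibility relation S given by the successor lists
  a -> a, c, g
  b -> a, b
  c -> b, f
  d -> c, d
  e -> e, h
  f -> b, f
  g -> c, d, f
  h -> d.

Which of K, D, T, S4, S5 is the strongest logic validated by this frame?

D

Serial (axiom D): yes — every world has a successor (e.g. a S a).
Reflexive (axiom T): no — c is not related to itself.
Transitive (axiom 4): no — a S c and c S b, but not a S b.
Euclidean (axiom 5): no — a S c and a S g, but not c S g.
So F validates K, D; T would additionally require S to be reflexive. The strongest is D.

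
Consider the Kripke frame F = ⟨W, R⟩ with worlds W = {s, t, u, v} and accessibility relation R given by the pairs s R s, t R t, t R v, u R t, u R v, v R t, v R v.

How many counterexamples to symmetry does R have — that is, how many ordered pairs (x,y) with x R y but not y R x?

Enumerating: (u,t), (u,v).

2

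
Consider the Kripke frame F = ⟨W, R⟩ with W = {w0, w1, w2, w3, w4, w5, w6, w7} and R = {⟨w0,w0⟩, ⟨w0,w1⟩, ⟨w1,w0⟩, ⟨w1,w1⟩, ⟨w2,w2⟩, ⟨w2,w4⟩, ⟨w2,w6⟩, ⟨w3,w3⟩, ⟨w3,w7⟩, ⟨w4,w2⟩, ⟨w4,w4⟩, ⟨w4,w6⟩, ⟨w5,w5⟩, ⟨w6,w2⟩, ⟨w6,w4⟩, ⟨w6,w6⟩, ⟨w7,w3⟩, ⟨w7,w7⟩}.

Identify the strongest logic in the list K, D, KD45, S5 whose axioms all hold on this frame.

S5

Serial (axiom D): yes — every world has a successor (e.g. w0 R w0).
Euclidean (axiom 5): yes — any two successors of a common world are R-related.
Transitive (axiom 4): yes — every two-step R-path is closed by a direct edge.
Reflexive (axiom T): yes — every world is R-related to itself.
So F validates K, D, KD45, S5. The strongest is S5.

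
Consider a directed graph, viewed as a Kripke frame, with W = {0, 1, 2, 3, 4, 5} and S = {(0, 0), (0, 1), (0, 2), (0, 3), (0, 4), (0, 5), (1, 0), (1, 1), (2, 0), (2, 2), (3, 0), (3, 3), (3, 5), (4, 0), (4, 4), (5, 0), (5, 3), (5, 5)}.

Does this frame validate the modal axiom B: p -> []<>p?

By correspondence theory, B is valid on a frame iff S is symmetric.
Symmetric: yes — every pair in S has its reverse in S.

Yes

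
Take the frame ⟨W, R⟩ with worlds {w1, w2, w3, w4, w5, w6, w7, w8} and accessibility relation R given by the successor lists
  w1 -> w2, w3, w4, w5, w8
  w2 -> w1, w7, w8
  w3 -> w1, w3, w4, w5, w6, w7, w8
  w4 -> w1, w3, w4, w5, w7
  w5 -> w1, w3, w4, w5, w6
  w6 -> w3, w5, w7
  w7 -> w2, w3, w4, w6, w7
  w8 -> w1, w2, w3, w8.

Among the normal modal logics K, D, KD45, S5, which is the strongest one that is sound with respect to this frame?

Serial (axiom D): yes — every world has a successor (e.g. w1 R w2).
Euclidean (axiom 5): no — w1 R w2 and w1 R w3, but not w2 R w3.
Transitive (axiom 4): no — w1 R w2 and w2 R w7, but not w1 R w7.
Reflexive (axiom T): no — w1 is not related to itself.
So F validates K, D; KD45 would additionally require R to be Euclidean and transitive. The strongest is D.

D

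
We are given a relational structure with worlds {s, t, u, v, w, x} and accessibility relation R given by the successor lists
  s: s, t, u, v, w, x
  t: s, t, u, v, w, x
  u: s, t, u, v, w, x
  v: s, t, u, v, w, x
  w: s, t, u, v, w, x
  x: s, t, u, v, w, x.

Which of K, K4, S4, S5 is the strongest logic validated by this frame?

Transitive (axiom 4): yes — every two-step R-path is closed by a direct edge.
Reflexive (axiom T): yes — every world is R-related to itself.
Euclidean (axiom 5): yes — any two successors of a common world are R-related.
So F validates K, K4, S4, S5. The strongest is S5.

S5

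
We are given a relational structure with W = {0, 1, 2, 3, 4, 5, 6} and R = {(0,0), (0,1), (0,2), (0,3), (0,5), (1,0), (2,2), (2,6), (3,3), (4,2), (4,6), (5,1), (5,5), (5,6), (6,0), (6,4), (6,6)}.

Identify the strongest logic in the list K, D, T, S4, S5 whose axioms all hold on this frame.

D

Serial (axiom D): yes — every world has a successor (e.g. 0 R 0).
Reflexive (axiom T): no — 1 is not related to itself.
Transitive (axiom 4): no — 0 R 2 and 2 R 6, but not 0 R 6.
Euclidean (axiom 5): no — 0 R 1 and 0 R 2, but not 1 R 2.
So F validates K, D; T would additionally require R to be reflexive. The strongest is D.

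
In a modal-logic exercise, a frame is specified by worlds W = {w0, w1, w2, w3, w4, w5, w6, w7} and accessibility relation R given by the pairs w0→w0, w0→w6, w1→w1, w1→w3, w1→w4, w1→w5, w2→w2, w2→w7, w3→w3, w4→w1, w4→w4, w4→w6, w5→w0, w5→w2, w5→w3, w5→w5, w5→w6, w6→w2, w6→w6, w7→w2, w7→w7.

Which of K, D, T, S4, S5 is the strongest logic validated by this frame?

Serial (axiom D): yes — every world has a successor (e.g. w0 R w0).
Reflexive (axiom T): yes — every world is R-related to itself.
Transitive (axiom 4): no — w0 R w6 and w6 R w2, but not w0 R w2.
Euclidean (axiom 5): no — w1 R w3 and w1 R w4, but not w3 R w4.
So F validates K, D, T; S4 would additionally require R to be transitive. The strongest is T.

T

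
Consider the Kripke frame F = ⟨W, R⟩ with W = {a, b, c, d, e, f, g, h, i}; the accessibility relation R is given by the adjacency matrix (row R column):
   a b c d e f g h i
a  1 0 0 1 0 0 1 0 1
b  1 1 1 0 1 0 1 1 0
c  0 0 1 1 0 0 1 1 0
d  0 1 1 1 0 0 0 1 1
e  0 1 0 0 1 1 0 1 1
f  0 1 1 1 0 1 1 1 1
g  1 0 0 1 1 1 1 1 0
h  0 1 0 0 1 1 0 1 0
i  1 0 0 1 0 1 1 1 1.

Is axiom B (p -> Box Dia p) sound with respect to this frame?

No

Axiom B corresponds to the accessibility relation being symmetric.
Symmetric: no — a R d but not d R a.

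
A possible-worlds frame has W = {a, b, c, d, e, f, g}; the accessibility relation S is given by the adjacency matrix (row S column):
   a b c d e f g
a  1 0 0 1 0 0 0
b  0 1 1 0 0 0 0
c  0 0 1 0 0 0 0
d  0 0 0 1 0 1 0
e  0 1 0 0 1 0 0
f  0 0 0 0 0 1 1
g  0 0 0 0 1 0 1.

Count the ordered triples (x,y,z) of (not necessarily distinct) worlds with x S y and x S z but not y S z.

6

Enumerating: (a,d,a), (b,c,b), (d,f,d), (e,b,e), (f,g,f), (g,e,g).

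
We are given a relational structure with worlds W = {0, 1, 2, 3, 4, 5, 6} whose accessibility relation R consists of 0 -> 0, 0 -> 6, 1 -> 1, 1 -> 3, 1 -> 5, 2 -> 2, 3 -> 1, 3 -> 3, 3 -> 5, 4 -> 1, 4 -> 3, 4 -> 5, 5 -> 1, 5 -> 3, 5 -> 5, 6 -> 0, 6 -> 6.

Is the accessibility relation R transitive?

Yes

Transitive: yes — every two-step R-path is closed by a direct edge.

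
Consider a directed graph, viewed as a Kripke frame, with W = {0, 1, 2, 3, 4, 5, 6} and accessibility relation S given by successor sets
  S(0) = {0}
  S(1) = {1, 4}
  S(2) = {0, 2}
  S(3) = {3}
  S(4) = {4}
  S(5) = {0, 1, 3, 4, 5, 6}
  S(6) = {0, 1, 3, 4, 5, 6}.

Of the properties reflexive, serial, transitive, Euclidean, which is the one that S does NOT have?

Euclidean

Reflexive: yes — every world is S-related to itself.
Serial: yes — every world has a successor (e.g. 0 S 0).
Transitive: yes — every two-step S-path is closed by a direct edge.
Euclidean: no — 5 S 0 and 5 S 1, but not 0 S 1.
Only Euclidean fails.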